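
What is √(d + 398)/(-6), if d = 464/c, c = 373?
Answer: -√55546414/2238 ≈ -3.3302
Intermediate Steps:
d = 464/373 ≈ 1.2440
√(d + 398)/(-6) = √(464/373 + 398)/(-6) = √(148918/373)*(-⅙) = (√55546414/373)*(-⅙) = -√55546414/2238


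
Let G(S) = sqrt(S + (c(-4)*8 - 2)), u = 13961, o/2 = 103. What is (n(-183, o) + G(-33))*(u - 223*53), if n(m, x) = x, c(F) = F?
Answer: 441252 + 2142*I*sqrt(67) ≈ 4.4125e+5 + 17533.0*I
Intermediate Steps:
o = 206 (o = 2*103 = 206)
G(S) = sqrt(-34 + S) (G(S) = sqrt(S + (-4*8 - 2)) = sqrt(S + (-32 - 2)) = sqrt(S - 34) = sqrt(-34 + S))
(n(-183, o) + G(-33))*(u - 223*53) = (206 + sqrt(-34 - 33))*(13961 - 223*53) = (206 + sqrt(-67))*(13961 - 11819) = (206 + I*sqrt(67))*2142 = 441252 + 2142*I*sqrt(67)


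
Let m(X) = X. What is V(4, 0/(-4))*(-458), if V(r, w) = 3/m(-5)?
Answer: 1374/5 ≈ 274.80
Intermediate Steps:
V(r, w) = -⅗ (V(r, w) = 3/(-5) = 3*(-⅕) = -⅗)
V(4, 0/(-4))*(-458) = -⅗*(-458) = 1374/5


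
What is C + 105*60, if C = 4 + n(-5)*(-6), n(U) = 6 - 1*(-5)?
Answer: 6238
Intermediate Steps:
n(U) = 11 (n(U) = 6 + 5 = 11)
C = -62 (C = 4 + 11*(-6) = 4 - 66 = -62)
C + 105*60 = -62 + 105*60 = -62 + 6300 = 6238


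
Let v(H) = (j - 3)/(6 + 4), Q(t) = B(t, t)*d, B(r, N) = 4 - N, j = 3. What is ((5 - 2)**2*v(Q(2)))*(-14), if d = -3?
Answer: 0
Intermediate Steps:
Q(t) = -12 + 3*t (Q(t) = (4 - t)*(-3) = -12 + 3*t)
v(H) = 0 (v(H) = (3 - 3)/(6 + 4) = 0/10 = 0*(1/10) = 0)
((5 - 2)**2*v(Q(2)))*(-14) = ((5 - 2)**2*0)*(-14) = (3**2*0)*(-14) = (9*0)*(-14) = 0*(-14) = 0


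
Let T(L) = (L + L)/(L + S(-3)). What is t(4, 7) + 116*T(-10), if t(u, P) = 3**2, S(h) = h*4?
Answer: 1259/11 ≈ 114.45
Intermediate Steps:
S(h) = 4*h
t(u, P) = 9
T(L) = 2*L/(-12 + L) (T(L) = (L + L)/(L + 4*(-3)) = (2*L)/(L - 12) = (2*L)/(-12 + L) = 2*L/(-12 + L))
t(4, 7) + 116*T(-10) = 9 + 116*(2*(-10)/(-12 - 10)) = 9 + 116*(2*(-10)/(-22)) = 9 + 116*(2*(-10)*(-1/22)) = 9 + 116*(10/11) = 9 + 1160/11 = 1259/11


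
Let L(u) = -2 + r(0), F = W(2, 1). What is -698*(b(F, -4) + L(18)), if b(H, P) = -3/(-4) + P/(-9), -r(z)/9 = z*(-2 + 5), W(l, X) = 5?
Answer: 10121/18 ≈ 562.28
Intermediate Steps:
F = 5
r(z) = -27*z (r(z) = -9*z*(-2 + 5) = -9*z*3 = -27*z)
b(H, P) = ¾ - P/9 (b(H, P) = -3*(-¼) + P*(-⅑) = ¾ - P/9)
L(u) = -2 (L(u) = -2 - 27*0 = -2 + 0 = -2)
-698*(b(F, -4) + L(18)) = -698*((¾ - ⅑*(-4)) - 2) = -698*((¾ + 4/9) - 2) = -698*(43/36 - 2) = -698*(-29/36) = 10121/18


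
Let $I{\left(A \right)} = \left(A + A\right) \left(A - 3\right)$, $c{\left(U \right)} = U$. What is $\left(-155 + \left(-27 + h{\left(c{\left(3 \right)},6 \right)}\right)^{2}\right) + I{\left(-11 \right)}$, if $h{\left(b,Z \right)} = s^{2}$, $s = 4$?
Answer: $274$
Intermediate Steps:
$h{\left(b,Z \right)} = 16$ ($h{\left(b,Z \right)} = 4^{2} = 16$)
$I{\left(A \right)} = 2 A \left(-3 + A\right)$
$\left(-155 + \left(-27 + h{\left(c{\left(3 \right)},6 \right)}\right)^{2}\right) + I{\left(-11 \right)} = \left(-155 + \left(-27 + 16\right)^{2}\right) + 2 \left(-11\right) \left(-3 - 11\right) = \left(-155 + \left(-11\right)^{2}\right) + 2 \left(-11\right) \left(-14\right) = \left(-155 + 121\right) + 308 = -34 + 308 = 274$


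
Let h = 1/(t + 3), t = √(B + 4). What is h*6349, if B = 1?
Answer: 19047/4 - 6349*√5/4 ≈ 1212.6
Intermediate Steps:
t = √5 (t = √(1 + 4) = √5 ≈ 2.2361)
h = 1/(3 + √5) (h = 1/(√5 + 3) = 1/(3 + √5) ≈ 0.19098)
h*6349 = (¾ - √5/4)*6349 = 19047/4 - 6349*√5/4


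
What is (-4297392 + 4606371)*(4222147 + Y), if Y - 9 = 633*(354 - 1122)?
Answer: 1154349251748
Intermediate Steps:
Y = -486135 (Y = 9 + 633*(354 - 1122) = 9 + 633*(-768) = 9 - 486144 = -486135)
(-4297392 + 4606371)*(4222147 + Y) = (-4297392 + 4606371)*(4222147 - 486135) = 308979*3736012 = 1154349251748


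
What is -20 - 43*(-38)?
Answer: 1614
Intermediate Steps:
-20 - 43*(-38) = -20 + 1634 = 1614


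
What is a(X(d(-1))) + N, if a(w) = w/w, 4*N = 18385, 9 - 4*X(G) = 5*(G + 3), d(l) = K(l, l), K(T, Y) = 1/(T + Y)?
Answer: 18389/4 ≈ 4597.3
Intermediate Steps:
d(l) = 1/(2*l) (d(l) = 1/(l + l) = 1/(2*l))
X(G) = -3/2 - 5*G/4 (X(G) = 9/4 - 5*(G + 3)/4 = 9/4 - 5*(3 + G)/4 = 9/4 - (15 + 5*G)/4 = 9/4 + (-15/4 - 5*G/4) = -3/2 - 5*G/4)
N = 18385/4 (N = (¼)*18385 = 18385/4 ≈ 4596.3)
a(w) = 1
a(X(d(-1))) + N = 1 + 18385/4 = 18389/4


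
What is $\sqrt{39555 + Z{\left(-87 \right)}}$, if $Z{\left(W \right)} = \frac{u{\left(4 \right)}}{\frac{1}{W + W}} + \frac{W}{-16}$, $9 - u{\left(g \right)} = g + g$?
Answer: $\frac{\sqrt{630183}}{4} \approx 198.46$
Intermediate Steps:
$u{\left(g \right)} = 9 - 2 g$ ($u{\left(g \right)} = 9 - \left(g + g\right) = 9 - 2 g$)
$Z{\left(W \right)} = \frac{31 W}{16}$ ($Z{\left(W \right)} = \frac{9 - 8}{\frac{1}{W + W}} + \frac{W}{-16} = \frac{9 - 8}{\frac{1}{2 W}} + W \left(- \frac{1}{16}\right) = 1 \frac{1}{\frac{1}{2} \frac{1}{W}} - \frac{W}{16} = 1 \cdot 2 W - \frac{W}{16} = 2 W - \frac{W}{16} = \frac{31 W}{16}$)
$\sqrt{39555 + Z{\left(-87 \right)}} = \sqrt{39555 + \frac{31}{16} \left(-87\right)} = \sqrt{39555 - \frac{2697}{16}} = \sqrt{\frac{630183}{16}} = \frac{\sqrt{630183}}{4}$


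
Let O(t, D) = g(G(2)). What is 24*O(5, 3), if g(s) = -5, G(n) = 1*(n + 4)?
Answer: -120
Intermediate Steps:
G(n) = 4 + n (G(n) = 1*(4 + n) = 4 + n)
O(t, D) = -5
24*O(5, 3) = 24*(-5) = -120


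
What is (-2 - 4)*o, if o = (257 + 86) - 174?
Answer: -1014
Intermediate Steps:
o = 169 (o = 343 - 174 = 169)
(-2 - 4)*o = (-2 - 4)*169 = -6*169 = -1014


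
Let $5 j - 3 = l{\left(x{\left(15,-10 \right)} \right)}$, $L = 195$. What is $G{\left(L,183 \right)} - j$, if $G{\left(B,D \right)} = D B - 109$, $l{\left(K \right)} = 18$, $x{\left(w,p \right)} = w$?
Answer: $\frac{177859}{5} \approx 35572.0$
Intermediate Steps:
$j = \frac{21}{5}$ ($j = \frac{3}{5} + \frac{1}{5} \cdot 18 = \frac{3}{5} + \frac{18}{5} = \frac{21}{5} \approx 4.2$)
$G{\left(B,D \right)} = -109 + B D$ ($G{\left(B,D \right)} = B D - 109 = -109 + B D$)
$G{\left(L,183 \right)} - j = \left(-109 + 195 \cdot 183\right) - \frac{21}{5} = \left(-109 + 35685\right) - \frac{21}{5} = 35576 - \frac{21}{5} = \frac{177859}{5}$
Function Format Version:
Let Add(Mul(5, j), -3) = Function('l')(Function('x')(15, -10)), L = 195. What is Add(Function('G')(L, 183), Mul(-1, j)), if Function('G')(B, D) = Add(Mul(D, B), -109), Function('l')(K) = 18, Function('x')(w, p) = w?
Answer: Rational(177859, 5) ≈ 35572.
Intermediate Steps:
j = Rational(21, 5) (j = Add(Rational(3, 5), Mul(Rational(1, 5), 18)) = Add(Rational(3, 5), Rational(18, 5)) = Rational(21, 5) ≈ 4.2000)
Function('G')(B, D) = Add(-109, Mul(B, D)) (Function('G')(B, D) = Add(Mul(B, D), -109) = Add(-109, Mul(B, D)))
Add(Function('G')(L, 183), Mul(-1, j)) = Add(Add(-109, Mul(195, 183)), Mul(-1, Rational(21, 5))) = Add(Add(-109, 35685), Rational(-21, 5)) = Add(35576, Rational(-21, 5)) = Rational(177859, 5)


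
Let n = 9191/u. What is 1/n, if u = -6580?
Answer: -940/1313 ≈ -0.71592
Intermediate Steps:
n = -1313/940 (n = 9191/(-6580) = 9191*(-1/6580) = -1313/940 ≈ -1.3968)
1/n = 1/(-1313/940) = -940/1313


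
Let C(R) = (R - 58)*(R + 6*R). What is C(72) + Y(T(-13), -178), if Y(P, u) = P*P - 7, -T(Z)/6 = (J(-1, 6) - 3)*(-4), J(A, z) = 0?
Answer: 12233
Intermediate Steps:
C(R) = 7*R*(-58 + R) (C(R) = (-58 + R)*(7*R) = 7*R*(-58 + R))
T(Z) = -72 (T(Z) = -6*(0 - 3)*(-4) = -(-18)*(-4) = -6*12 = -72)
Y(P, u) = -7 + P**2 (Y(P, u) = P**2 - 7 = -7 + P**2)
C(72) + Y(T(-13), -178) = 7*72*(-58 + 72) + (-7 + (-72)**2) = 7*72*14 + (-7 + 5184) = 7056 + 5177 = 12233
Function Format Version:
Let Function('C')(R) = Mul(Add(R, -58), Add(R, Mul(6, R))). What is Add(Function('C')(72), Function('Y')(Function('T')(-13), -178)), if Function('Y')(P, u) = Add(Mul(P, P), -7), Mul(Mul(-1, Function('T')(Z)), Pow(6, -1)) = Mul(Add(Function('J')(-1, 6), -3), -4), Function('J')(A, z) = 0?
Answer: 12233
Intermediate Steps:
Function('C')(R) = Mul(7, R, Add(-58, R)) (Function('C')(R) = Mul(Add(-58, R), Mul(7, R)) = Mul(7, R, Add(-58, R)))
Function('T')(Z) = -72 (Function('T')(Z) = Mul(-6, Mul(Add(0, -3), -4)) = Mul(-6, Mul(-3, -4)) = Mul(-6, 12) = -72)
Function('Y')(P, u) = Add(-7, Pow(P, 2)) (Function('Y')(P, u) = Add(Pow(P, 2), -7) = Add(-7, Pow(P, 2)))
Add(Function('C')(72), Function('Y')(Function('T')(-13), -178)) = Add(Mul(7, 72, Add(-58, 72)), Add(-7, Pow(-72, 2))) = Add(Mul(7, 72, 14), Add(-7, 5184)) = Add(7056, 5177) = 12233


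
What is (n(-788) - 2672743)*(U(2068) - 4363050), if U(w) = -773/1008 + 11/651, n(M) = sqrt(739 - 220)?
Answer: 364392719580227405/31248 - 136336609835*sqrt(519)/31248 ≈ 1.1661e+13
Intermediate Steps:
n(M) = sqrt(519)
U(w) = -23435/31248 (U(w) = -773*1/1008 + 11*(1/651) = -773/1008 + 11/651 = -23435/31248)
(n(-788) - 2672743)*(U(2068) - 4363050) = (sqrt(519) - 2672743)*(-23435/31248 - 4363050) = (-2672743 + sqrt(519))*(-136336609835/31248) = 364392719580227405/31248 - 136336609835*sqrt(519)/31248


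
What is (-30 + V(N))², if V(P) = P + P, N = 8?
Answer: 196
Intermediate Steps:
V(P) = 2*P
(-30 + V(N))² = (-30 + 2*8)² = (-30 + 16)² = (-14)² = 196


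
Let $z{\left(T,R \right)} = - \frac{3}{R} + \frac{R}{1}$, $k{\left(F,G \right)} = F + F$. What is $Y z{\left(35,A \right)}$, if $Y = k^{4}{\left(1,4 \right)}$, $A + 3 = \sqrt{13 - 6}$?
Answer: $24 + 40 \sqrt{7} \approx 129.83$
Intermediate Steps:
$A = -3 + \sqrt{7}$ ($A = -3 + \sqrt{13 - 6} = -3 + \sqrt{7} \approx -0.35425$)
$k{\left(F,G \right)} = 2 F$
$z{\left(T,R \right)} = R - \frac{3}{R}$ ($z{\left(T,R \right)} = - \frac{3}{R} + R 1 = - \frac{3}{R} + R = R - \frac{3}{R}$)
$Y = 16$ ($Y = \left(2 \cdot 1\right)^{4} = 2^{4} = 16$)
$Y z{\left(35,A \right)} = 16 \left(\left(-3 + \sqrt{7}\right) - \frac{3}{-3 + \sqrt{7}}\right) = 16 \left(-3 + \sqrt{7} - \frac{3}{-3 + \sqrt{7}}\right) = -48 - \frac{48}{-3 + \sqrt{7}} + 16 \sqrt{7}$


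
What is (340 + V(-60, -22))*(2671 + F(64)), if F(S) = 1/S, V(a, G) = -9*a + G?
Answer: 73335405/32 ≈ 2.2917e+6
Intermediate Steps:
V(a, G) = G - 9*a
(340 + V(-60, -22))*(2671 + F(64)) = (340 + (-22 - 9*(-60)))*(2671 + 1/64) = (340 + (-22 + 540))*(2671 + 1/64) = (340 + 518)*(170945/64) = 858*(170945/64) = 73335405/32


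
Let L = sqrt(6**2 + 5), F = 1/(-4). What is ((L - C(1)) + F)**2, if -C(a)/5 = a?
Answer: 1017/16 + 19*sqrt(41)/2 ≈ 124.39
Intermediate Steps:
C(a) = -5*a
F = -1/4 ≈ -0.25000
L = sqrt(41) (L = sqrt(36 + 5) = sqrt(41) ≈ 6.4031)
((L - C(1)) + F)**2 = ((sqrt(41) - (-5)) - 1/4)**2 = ((sqrt(41) - 1*(-5)) - 1/4)**2 = ((sqrt(41) + 5) - 1/4)**2 = ((5 + sqrt(41)) - 1/4)**2 = (19/4 + sqrt(41))**2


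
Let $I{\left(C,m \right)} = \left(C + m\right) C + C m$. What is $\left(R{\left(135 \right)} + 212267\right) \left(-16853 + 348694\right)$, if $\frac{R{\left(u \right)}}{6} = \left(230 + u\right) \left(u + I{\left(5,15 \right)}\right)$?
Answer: $295725748447$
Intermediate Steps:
$I{\left(C,m \right)} = C m + C \left(C + m\right)$ ($I{\left(C,m \right)} = C \left(C + m\right) + C m = C m + C \left(C + m\right)$)
$R{\left(u \right)} = 6 \left(175 + u\right) \left(230 + u\right)$ ($R{\left(u \right)} = 6 \left(230 + u\right) \left(u + 5 \left(5 + 2 \cdot 15\right)\right) = 6 \left(230 + u\right) \left(u + 5 \left(5 + 30\right)\right) = 6 \left(230 + u\right) \left(u + 5 \cdot 35\right) = 6 \left(230 + u\right) \left(u + 175\right) = 6 \left(230 + u\right) \left(175 + u\right) = 6 \left(175 + u\right) \left(230 + u\right)$)
$\left(R{\left(135 \right)} + 212267\right) \left(-16853 + 348694\right) = \left(\left(241500 + 6 \cdot 135^{2} + 2430 \cdot 135\right) + 212267\right) \left(-16853 + 348694\right) = \left(\left(241500 + 6 \cdot 18225 + 328050\right) + 212267\right) 331841 = \left(\left(241500 + 109350 + 328050\right) + 212267\right) 331841 = \left(678900 + 212267\right) 331841 = 891167 \cdot 331841 = 295725748447$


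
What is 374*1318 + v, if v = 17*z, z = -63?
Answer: 491861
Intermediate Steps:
v = -1071 (v = 17*(-63) = -1071)
374*1318 + v = 374*1318 - 1071 = 492932 - 1071 = 491861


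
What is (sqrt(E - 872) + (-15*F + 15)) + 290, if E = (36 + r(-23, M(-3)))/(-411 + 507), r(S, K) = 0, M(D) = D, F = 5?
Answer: 230 + I*sqrt(13946)/4 ≈ 230.0 + 29.523*I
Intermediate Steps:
E = 3/8 (E = (36 + 0)/(-411 + 507) = 36/96 = 36*(1/96) = 3/8 ≈ 0.37500)
(sqrt(E - 872) + (-15*F + 15)) + 290 = (sqrt(3/8 - 872) + (-15*5 + 15)) + 290 = (sqrt(-6973/8) + (-75 + 15)) + 290 = (I*sqrt(13946)/4 - 60) + 290 = (-60 + I*sqrt(13946)/4) + 290 = 230 + I*sqrt(13946)/4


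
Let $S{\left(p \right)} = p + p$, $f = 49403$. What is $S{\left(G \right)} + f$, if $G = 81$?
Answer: $49565$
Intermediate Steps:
$S{\left(p \right)} = 2 p$
$S{\left(G \right)} + f = 2 \cdot 81 + 49403 = 162 + 49403 = 49565$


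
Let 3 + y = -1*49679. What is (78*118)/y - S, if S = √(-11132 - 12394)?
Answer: -4602/24841 - 3*I*√2614 ≈ -0.18526 - 153.38*I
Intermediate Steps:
y = -49682 (y = -3 - 1*49679 = -3 - 49679 = -49682)
S = 3*I*√2614 (S = √(-23526) = 3*I*√2614 ≈ 153.38*I)
(78*118)/y - S = (78*118)/(-49682) - 3*I*√2614 = 9204*(-1/49682) - 3*I*√2614 = -4602/24841 - 3*I*√2614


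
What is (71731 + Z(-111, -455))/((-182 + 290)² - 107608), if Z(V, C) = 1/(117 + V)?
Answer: -430387/575664 ≈ -0.74764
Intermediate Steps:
(71731 + Z(-111, -455))/((-182 + 290)² - 107608) = (71731 + 1/(117 - 111))/((-182 + 290)² - 107608) = (71731 + 1/6)/(108² - 107608) = (71731 + ⅙)/(11664 - 107608) = (430387/6)/(-95944) = (430387/6)*(-1/95944) = -430387/575664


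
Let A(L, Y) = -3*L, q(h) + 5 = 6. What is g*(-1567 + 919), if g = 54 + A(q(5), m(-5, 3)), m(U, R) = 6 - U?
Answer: -33048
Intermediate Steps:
q(h) = 1 (q(h) = -5 + 6 = 1)
g = 51 (g = 54 - 3*1 = 54 - 3 = 51)
g*(-1567 + 919) = 51*(-1567 + 919) = 51*(-648) = -33048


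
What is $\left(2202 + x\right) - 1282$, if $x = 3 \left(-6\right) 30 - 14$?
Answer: $366$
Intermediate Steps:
$x = -554$ ($x = \left(-18\right) 30 - 14 = -540 - 14 = -554$)
$\left(2202 + x\right) - 1282 = \left(2202 - 554\right) - 1282 = 1648 - 1282 = 366$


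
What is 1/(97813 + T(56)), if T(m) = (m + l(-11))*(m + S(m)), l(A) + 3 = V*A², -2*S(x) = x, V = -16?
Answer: 1/45089 ≈ 2.2178e-5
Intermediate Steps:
S(x) = -x/2
l(A) = -3 - 16*A²
T(m) = m*(-1939 + m)/2 (T(m) = (m + (-3 - 16*(-11)²))*(m - m/2) = (m + (-3 - 16*121))*(m/2) = (m + (-3 - 1936))*(m/2) = (m - 1939)*(m/2) = (-1939 + m)*(m/2) = m*(-1939 + m)/2)
1/(97813 + T(56)) = 1/(97813 + (½)*56*(-1939 + 56)) = 1/(97813 + (½)*56*(-1883)) = 1/(97813 - 52724) = 1/45089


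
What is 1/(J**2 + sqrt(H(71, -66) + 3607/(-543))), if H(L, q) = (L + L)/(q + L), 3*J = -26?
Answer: 5506020/411968363 - 27*sqrt(160377765)/411968363 ≈ 0.012535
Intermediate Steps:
J = -26/3 (J = (1/3)*(-26) = -26/3 ≈ -8.6667)
H(L, q) = 2*L/(L + q) (H(L, q) = (2*L)/(L + q) = 2*L/(L + q))
1/(J**2 + sqrt(H(71, -66) + 3607/(-543))) = 1/((-26/3)**2 + sqrt(2*71/(71 - 66) + 3607/(-543))) = 1/(676/9 + sqrt(2*71/5 + 3607*(-1/543))) = 1/(676/9 + sqrt(2*71*(1/5) - 3607/543)) = 1/(676/9 + sqrt(142/5 - 3607/543)) = 1/(676/9 + sqrt(59071/2715)) = 1/(676/9 + sqrt(160377765)/2715)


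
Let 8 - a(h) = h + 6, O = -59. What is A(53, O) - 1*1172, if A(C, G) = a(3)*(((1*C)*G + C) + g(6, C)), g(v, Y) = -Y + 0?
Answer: 1955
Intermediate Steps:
a(h) = 2 - h (a(h) = 8 - (h + 6) = 8 - (6 + h) = 8 + (-6 - h) = 2 - h)
g(v, Y) = -Y
A(C, G) = -C*G (A(C, G) = (2 - 1*3)*(((1*C)*G + C) - C) = (2 - 3)*((C*G + C) - C) = -((C + C*G) - C) = -C*G)
A(53, O) - 1*1172 = -1*53*(-59) - 1*1172 = 3127 - 1172 = 1955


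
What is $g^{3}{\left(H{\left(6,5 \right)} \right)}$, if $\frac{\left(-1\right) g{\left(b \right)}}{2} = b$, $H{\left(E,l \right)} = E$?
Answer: $-1728$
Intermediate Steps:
$g{\left(b \right)} = - 2 b$
$g^{3}{\left(H{\left(6,5 \right)} \right)} = \left(\left(-2\right) 6\right)^{3} = \left(-12\right)^{3} = -1728$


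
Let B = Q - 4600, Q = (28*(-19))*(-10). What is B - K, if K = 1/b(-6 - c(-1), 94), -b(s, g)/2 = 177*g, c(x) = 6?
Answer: 23958721/33276 ≈ 720.00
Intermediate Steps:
b(s, g) = -354*g
Q = 5320 (Q = -532*(-10) = 5320)
B = 720 (B = 5320 - 4600 = 720)
K = -1/33276 (K = 1/(-354*94) = 1/(-33276) = -1/33276 ≈ -3.0052e-5)
B - K = 720 - 1*(-1/33276) = 720 + 1/33276 = 23958721/33276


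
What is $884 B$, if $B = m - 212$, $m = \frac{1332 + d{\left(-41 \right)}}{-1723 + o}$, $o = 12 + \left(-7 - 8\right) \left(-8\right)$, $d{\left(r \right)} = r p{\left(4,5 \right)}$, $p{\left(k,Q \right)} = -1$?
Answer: $- \frac{299379860}{1591} \approx -1.8817 \cdot 10^{5}$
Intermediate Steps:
$d{\left(r \right)} = - r$ ($d{\left(r \right)} = r \left(-1\right) = - r$)
$o = 132$ ($o = 12 - -120 = 12 + 120 = 132$)
$m = - \frac{1373}{1591}$ ($m = \frac{1332 - -41}{-1723 + 132} = \frac{1332 + 41}{-1591} = 1373 \left(- \frac{1}{1591}\right) = - \frac{1373}{1591} \approx -0.86298$)
$B = - \frac{338665}{1591}$ ($B = - \frac{1373}{1591} - 212 = - \frac{338665}{1591} \approx -212.86$)
$884 B = 884 \left(- \frac{338665}{1591}\right) = - \frac{299379860}{1591}$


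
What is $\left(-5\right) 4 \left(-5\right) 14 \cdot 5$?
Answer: $7000$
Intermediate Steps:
$\left(-5\right) 4 \left(-5\right) 14 \cdot 5 = \left(-20\right) \left(-5\right) 14 \cdot 5 = 100 \cdot 14 \cdot 5 = 1400 \cdot 5 = 7000$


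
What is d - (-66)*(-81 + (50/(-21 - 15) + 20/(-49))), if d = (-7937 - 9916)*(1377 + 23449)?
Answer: -65153934263/147 ≈ -4.4322e+8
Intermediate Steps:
d = -443218578 (d = -17853*24826 = -443218578)
d - (-66)*(-81 + (50/(-21 - 15) + 20/(-49))) = -443218578 - (-66)*(-81 + (50/(-21 - 15) + 20/(-49))) = -443218578 - (-66)*(-81 + (50/(-36) + 20*(-1/49))) = -443218578 - (-66)*(-81 + (50*(-1/36) - 20/49)) = -443218578 - (-66)*(-81 + (-25/18 - 20/49)) = -443218578 - (-66)*(-81 - 1585/882) = -443218578 - (-66)*(-73027)/882 = -443218578 - 1*803297/147 = -443218578 - 803297/147 = -65153934263/147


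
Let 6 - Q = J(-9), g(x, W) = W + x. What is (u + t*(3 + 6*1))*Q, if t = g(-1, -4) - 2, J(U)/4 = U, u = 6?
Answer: -2394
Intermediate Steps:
J(U) = 4*U
t = -7 (t = (-4 - 1) - 2 = -5 - 2 = -7)
Q = 42 (Q = 6 - 4*(-9) = 6 - 1*(-36) = 6 + 36 = 42)
(u + t*(3 + 6*1))*Q = (6 - 7*(3 + 6*1))*42 = (6 - 7*(3 + 6))*42 = (6 - 7*9)*42 = (6 - 63)*42 = -57*42 = -2394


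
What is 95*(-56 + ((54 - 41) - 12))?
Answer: -5225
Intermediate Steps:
95*(-56 + ((54 - 41) - 12)) = 95*(-56 + (13 - 12)) = 95*(-56 + 1) = 95*(-55) = -5225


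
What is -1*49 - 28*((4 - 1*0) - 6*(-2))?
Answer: -497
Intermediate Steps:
-1*49 - 28*((4 - 1*0) - 6*(-2)) = -49 - 28*((4 + 0) + 12) = -49 - 28*(4 + 12) = -49 - 28*16 = -49 - 448 = -497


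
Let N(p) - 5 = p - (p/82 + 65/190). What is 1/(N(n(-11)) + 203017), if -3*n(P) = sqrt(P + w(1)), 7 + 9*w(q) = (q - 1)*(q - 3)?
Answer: 492807463594/100050588284853595 + 266418*I*sqrt(106)/100050588284853595 ≈ 4.9256e-6 + 2.7416e-11*I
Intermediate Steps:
w(q) = -7/9 + (-1 + q)*(-3 + q)/9 (w(q) = -7/9 + ((q - 1)*(q - 3))/9 = -7/9 + ((-1 + q)*(-3 + q))/9 = -7/9 + (-1 + q)*(-3 + q)/9)
n(P) = -sqrt(-7/9 + P)/3 (n(P) = -sqrt(P + (-4/9 - 4/9*1 + (1/9)*1**2))/3 = -sqrt(P + (-4/9 - 4/9 + (1/9)*1))/3 = -sqrt(P + (-4/9 - 4/9 + 1/9))/3 = -sqrt(P - 7/9)/3 = -sqrt(-7/9 + P)/3)
N(p) = 177/38 + 81*p/82 (N(p) = 5 + (p - (p/82 + 65/190)) = 5 + (p - (p*(1/82) + 65*(1/190))) = 5 + (p - (p/82 + 13/38)) = 5 + (p - (13/38 + p/82)) = 5 + (p + (-13/38 - p/82)) = 5 + (-13/38 + 81*p/82) = 177/38 + 81*p/82)
1/(N(n(-11)) + 203017) = 1/((177/38 + 81*(-sqrt(-7 + 9*(-11))/9)/82) + 203017) = 1/((177/38 + 81*(-sqrt(-7 - 99)/9)/82) + 203017) = 1/((177/38 + 81*(-I*sqrt(106)/9)/82) + 203017) = 1/((177/38 - 9*I*sqrt(106)/82) + 203017) = 1/(7714823/38 - 9*I*sqrt(106)/82)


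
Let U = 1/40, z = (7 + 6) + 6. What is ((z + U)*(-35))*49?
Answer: -261023/8 ≈ -32628.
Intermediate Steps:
z = 19 (z = 13 + 6 = 19)
U = 1/40 ≈ 0.025000
((z + U)*(-35))*49 = ((19 + 1/40)*(-35))*49 = ((761/40)*(-35))*49 = -5327/8*49 = -261023/8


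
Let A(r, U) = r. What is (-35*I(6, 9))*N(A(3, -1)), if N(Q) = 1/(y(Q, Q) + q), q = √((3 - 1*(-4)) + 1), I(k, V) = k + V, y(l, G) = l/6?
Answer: 1050/31 - 4200*√2/31 ≈ -157.73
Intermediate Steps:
y(l, G) = l/6 (y(l, G) = l*(⅙) = l/6)
I(k, V) = V + k
q = 2*√2 (q = √((3 + 4) + 1) = √(7 + 1) = √8 = 2*√2 ≈ 2.8284)
N(Q) = 1/(2*√2 + Q/6) (N(Q) = 1/(Q/6 + 2*√2) = 1/(2*√2 + Q/6))
(-35*I(6, 9))*N(A(3, -1)) = (-35*(9 + 6))*(6/(3 + 12*√2)) = (-35*15)*(6/(3 + 12*√2)) = -3150/(3 + 12*√2)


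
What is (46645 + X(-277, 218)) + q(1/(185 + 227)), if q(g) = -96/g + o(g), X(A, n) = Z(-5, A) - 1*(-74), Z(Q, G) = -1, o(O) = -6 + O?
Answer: 2949921/412 ≈ 7160.0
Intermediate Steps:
X(A, n) = 73 (X(A, n) = -1 - 1*(-74) = -1 + 74 = 73)
q(g) = -6 + g - 96/g (q(g) = -96/g + (-6 + g) = -6 + g - 96/g)
(46645 + X(-277, 218)) + q(1/(185 + 227)) = (46645 + 73) + (-6 + 1/(185 + 227) - 96/(1/(185 + 227))) = 46718 + (-6 + 1/412 - 96/(1/412)) = 46718 + (-6 + 1/412 - 96/1/412) = 46718 + (-6 + 1/412 - 96*412) = 46718 + (-6 + 1/412 - 39552) = 46718 - 16297895/412 = 2949921/412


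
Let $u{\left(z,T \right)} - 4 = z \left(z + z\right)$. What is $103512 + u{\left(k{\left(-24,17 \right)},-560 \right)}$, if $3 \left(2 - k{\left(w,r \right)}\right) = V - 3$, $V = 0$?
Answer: $103534$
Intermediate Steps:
$k{\left(w,r \right)} = 3$ ($k{\left(w,r \right)} = 2 - \frac{0 - 3}{3} = 2 - -1 = 2 + 1 = 3$)
$u{\left(z,T \right)} = 4 + 2 z^{2}$ ($u{\left(z,T \right)} = 4 + z \left(z + z\right) = 4 + z 2 z = 4 + 2 z^{2}$)
$103512 + u{\left(k{\left(-24,17 \right)},-560 \right)} = 103512 + \left(4 + 2 \cdot 3^{2}\right) = 103512 + \left(4 + 2 \cdot 9\right) = 103512 + \left(4 + 18\right) = 103512 + 22 = 103534$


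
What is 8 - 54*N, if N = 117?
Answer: -6310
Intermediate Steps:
8 - 54*N = 8 - 54*117 = 8 - 6318 = -6310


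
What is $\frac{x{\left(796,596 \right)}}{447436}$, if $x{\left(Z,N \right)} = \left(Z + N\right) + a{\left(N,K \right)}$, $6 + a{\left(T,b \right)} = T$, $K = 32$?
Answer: $\frac{991}{223718} \approx 0.0044297$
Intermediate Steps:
$a{\left(T,b \right)} = -6 + T$
$x{\left(Z,N \right)} = -6 + Z + 2 N$ ($x{\left(Z,N \right)} = \left(Z + N\right) + \left(-6 + N\right) = \left(N + Z\right) + \left(-6 + N\right) = -6 + Z + 2 N$)
$\frac{x{\left(796,596 \right)}}{447436} = \frac{-6 + 796 + 2 \cdot 596}{447436} = \left(-6 + 796 + 1192\right) \frac{1}{447436} = 1982 \cdot \frac{1}{447436} = \frac{991}{223718}$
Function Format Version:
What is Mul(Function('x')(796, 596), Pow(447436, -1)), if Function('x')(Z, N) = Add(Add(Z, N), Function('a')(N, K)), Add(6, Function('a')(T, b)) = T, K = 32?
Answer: Rational(991, 223718) ≈ 0.0044297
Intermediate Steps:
Function('a')(T, b) = Add(-6, T)
Function('x')(Z, N) = Add(-6, Z, Mul(2, N)) (Function('x')(Z, N) = Add(Add(Z, N), Add(-6, N)) = Add(Add(N, Z), Add(-6, N)) = Add(-6, Z, Mul(2, N)))
Mul(Function('x')(796, 596), Pow(447436, -1)) = Mul(Add(-6, 796, Mul(2, 596)), Pow(447436, -1)) = Mul(Add(-6, 796, 1192), Rational(1, 447436)) = Mul(1982, Rational(1, 447436)) = Rational(991, 223718)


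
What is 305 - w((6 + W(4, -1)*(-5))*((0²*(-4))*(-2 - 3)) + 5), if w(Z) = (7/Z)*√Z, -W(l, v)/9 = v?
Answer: 305 - 7*√5/5 ≈ 301.87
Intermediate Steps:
W(l, v) = -9*v
w(Z) = 7/√Z
305 - w((6 + W(4, -1)*(-5))*((0²*(-4))*(-2 - 3)) + 5) = 305 - 7/√((6 - 9*(-1)*(-5))*((0²*(-4))*(-2 - 3)) + 5) = 305 - 7/√((6 + 9*(-5))*((0*(-4))*(-5)) + 5) = 305 - 7/√((6 - 45)*(0*(-5)) + 5) = 305 - 7/√(-39*0 + 5) = 305 - 7/√(0 + 5) = 305 - 7/√5 = 305 - 7*√5/5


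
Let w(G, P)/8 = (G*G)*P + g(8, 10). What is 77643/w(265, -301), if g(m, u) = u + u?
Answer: -77643/169101640 ≈ -0.00045915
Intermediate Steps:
g(m, u) = 2*u
w(G, P) = 160 + 8*P*G² (w(G, P) = 8*((G*G)*P + 2*10) = 8*(G²*P + 20) = 8*(P*G² + 20) = 8*(20 + P*G²) = 160 + 8*P*G²)
77643/w(265, -301) = 77643/(160 + 8*(-301)*265²) = 77643/(160 + 8*(-301)*70225) = 77643/(160 - 169101800) = 77643/(-169101640) = 77643*(-1/169101640) = -77643/169101640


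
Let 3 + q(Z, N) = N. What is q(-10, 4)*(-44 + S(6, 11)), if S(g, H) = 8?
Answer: -36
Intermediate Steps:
q(Z, N) = -3 + N
q(-10, 4)*(-44 + S(6, 11)) = (-3 + 4)*(-44 + 8) = 1*(-36) = -36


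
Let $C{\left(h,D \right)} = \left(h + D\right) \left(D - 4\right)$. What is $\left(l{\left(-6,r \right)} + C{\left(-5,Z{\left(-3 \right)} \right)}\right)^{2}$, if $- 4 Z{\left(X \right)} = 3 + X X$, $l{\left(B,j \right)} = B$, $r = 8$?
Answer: $2500$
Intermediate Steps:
$Z{\left(X \right)} = - \frac{3}{4} - \frac{X^{2}}{4}$ ($Z{\left(X \right)} = - \frac{3 + X X}{4} = - \frac{3 + X^{2}}{4} = - \frac{3}{4} - \frac{X^{2}}{4}$)
$C{\left(h,D \right)} = \left(-4 + D\right) \left(D + h\right)$ ($C{\left(h,D \right)} = \left(D + h\right) \left(-4 + D\right) = \left(-4 + D\right) \left(D + h\right)$)
$\left(l{\left(-6,r \right)} + C{\left(-5,Z{\left(-3 \right)} \right)}\right)^{2} = \left(-6 + \left(\left(- \frac{3}{4} - \frac{\left(-3\right)^{2}}{4}\right)^{2} - 4 \left(- \frac{3}{4} - \frac{\left(-3\right)^{2}}{4}\right) - -20 + \left(- \frac{3}{4} - \frac{\left(-3\right)^{2}}{4}\right) \left(-5\right)\right)\right)^{2} = \left(-6 + \left(\left(- \frac{3}{4} - \frac{9}{4}\right)^{2} - 4 \left(- \frac{3}{4} - \frac{9}{4}\right) + 20 + \left(- \frac{3}{4} - \frac{9}{4}\right) \left(-5\right)\right)\right)^{2} = \left(-6 + \left(\left(-3\right)^{2} - -12 + 20 - -15\right)\right)^{2} = \left(-6 + \left(9 + 12 + 20 + 15\right)\right)^{2} = \left(-6 + 56\right)^{2} = 50^{2} = 2500$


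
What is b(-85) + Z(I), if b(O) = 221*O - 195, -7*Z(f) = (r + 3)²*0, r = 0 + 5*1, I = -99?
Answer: -18980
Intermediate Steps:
r = 5 (r = 0 + 5 = 5)
Z(f) = 0 (Z(f) = -(5 + 3)²*0/7 = -8²*0/7 = -64*0/7 = -⅐*0 = 0)
b(O) = -195 + 221*O
b(-85) + Z(I) = (-195 + 221*(-85)) + 0 = (-195 - 18785) + 0 = -18980 + 0 = -18980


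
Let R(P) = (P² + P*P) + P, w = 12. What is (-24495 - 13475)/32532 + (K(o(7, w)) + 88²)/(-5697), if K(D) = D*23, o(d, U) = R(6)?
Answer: -87767551/30889134 ≈ -2.8414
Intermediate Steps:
R(P) = P + 2*P² (R(P) = (P² + P²) + P = 2*P² + P = P + 2*P²)
o(d, U) = 78 (o(d, U) = 6*(1 + 2*6) = 6*(1 + 12) = 6*13 = 78)
K(D) = 23*D
(-24495 - 13475)/32532 + (K(o(7, w)) + 88²)/(-5697) = (-24495 - 13475)/32532 + (23*78 + 88²)/(-5697) = -37970*1/32532 + (1794 + 7744)*(-1/5697) = -18985/16266 + 9538*(-1/5697) = -18985/16266 - 9538/5697 = -87767551/30889134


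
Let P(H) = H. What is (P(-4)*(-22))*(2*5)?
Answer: 880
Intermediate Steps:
(P(-4)*(-22))*(2*5) = (-4*(-22))*(2*5) = 88*10 = 880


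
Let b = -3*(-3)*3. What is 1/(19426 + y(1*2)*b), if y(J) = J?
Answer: 1/19480 ≈ 5.1335e-5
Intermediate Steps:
b = 27 (b = 9*3 = 27)
1/(19426 + y(1*2)*b) = 1/(19426 + (1*2)*27) = 1/(19426 + 2*27) = 1/(19426 + 54) = 1/19480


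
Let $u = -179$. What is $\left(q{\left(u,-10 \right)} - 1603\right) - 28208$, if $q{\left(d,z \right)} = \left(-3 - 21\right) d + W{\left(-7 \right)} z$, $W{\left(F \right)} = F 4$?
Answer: $-25235$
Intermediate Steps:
$W{\left(F \right)} = 4 F$
$q{\left(d,z \right)} = - 28 z - 24 d$ ($q{\left(d,z \right)} = \left(-3 - 21\right) d + 4 \left(-7\right) z = \left(-3 - 21\right) d - 28 z = - 24 d - 28 z = - 28 z - 24 d$)
$\left(q{\left(u,-10 \right)} - 1603\right) - 28208 = \left(\left(\left(-28\right) \left(-10\right) - -4296\right) - 1603\right) - 28208 = \left(\left(280 + 4296\right) - 1603\right) - 28208 = \left(4576 - 1603\right) - 28208 = 2973 - 28208 = -25235$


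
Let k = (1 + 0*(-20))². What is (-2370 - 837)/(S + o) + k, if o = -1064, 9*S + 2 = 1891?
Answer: 36550/7687 ≈ 4.7548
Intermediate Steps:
S = 1889/9 (S = -2/9 + (⅑)*1891 = -2/9 + 1891/9 = 1889/9 ≈ 209.89)
k = 1 (k = (1 + 0)² = 1² = 1)
(-2370 - 837)/(S + o) + k = (-2370 - 837)/(1889/9 - 1064) + 1 = -3207/(-7687/9) + 1 = -3207*(-9/7687) + 1 = 28863/7687 + 1 = 36550/7687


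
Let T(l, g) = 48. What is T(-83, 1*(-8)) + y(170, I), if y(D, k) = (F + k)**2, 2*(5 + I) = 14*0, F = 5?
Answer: 48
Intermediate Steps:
I = -5 (I = -5 + (14*0)/2 = -5 + (1/2)*0 = -5 + 0 = -5)
y(D, k) = (5 + k)**2
T(-83, 1*(-8)) + y(170, I) = 48 + (5 - 5)**2 = 48 + 0**2 = 48 + 0 = 48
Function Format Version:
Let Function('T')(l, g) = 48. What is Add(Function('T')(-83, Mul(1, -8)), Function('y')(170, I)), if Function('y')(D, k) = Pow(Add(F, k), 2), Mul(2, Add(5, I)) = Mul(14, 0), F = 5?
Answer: 48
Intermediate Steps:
I = -5 (I = Add(-5, Mul(Rational(1, 2), Mul(14, 0))) = Add(-5, Mul(Rational(1, 2), 0)) = Add(-5, 0) = -5)
Function('y')(D, k) = Pow(Add(5, k), 2)
Add(Function('T')(-83, Mul(1, -8)), Function('y')(170, I)) = Add(48, Pow(Add(5, -5), 2)) = Add(48, Pow(0, 2)) = Add(48, 0) = 48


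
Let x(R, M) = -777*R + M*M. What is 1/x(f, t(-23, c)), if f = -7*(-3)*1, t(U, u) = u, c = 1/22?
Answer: -484/7897427 ≈ -6.1286e-5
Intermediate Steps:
c = 1/22 ≈ 0.045455
f = 21 (f = 21*1 = 21)
x(R, M) = M² - 777*R (x(R, M) = -777*R + M² = M² - 777*R)
1/x(f, t(-23, c)) = 1/((1/22)² - 777*21) = 1/(1/484 - 16317) = 1/(-7897427/484) = -484/7897427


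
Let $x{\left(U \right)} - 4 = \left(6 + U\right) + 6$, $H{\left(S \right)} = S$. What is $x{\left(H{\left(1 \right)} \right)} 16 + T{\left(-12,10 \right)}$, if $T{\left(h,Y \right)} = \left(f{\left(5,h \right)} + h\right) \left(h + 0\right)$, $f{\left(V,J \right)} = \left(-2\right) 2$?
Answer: $464$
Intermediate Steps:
$f{\left(V,J \right)} = -4$
$x{\left(U \right)} = 16 + U$ ($x{\left(U \right)} = 4 + \left(\left(6 + U\right) + 6\right) = 4 + \left(12 + U\right) = 16 + U$)
$T{\left(h,Y \right)} = h \left(-4 + h\right)$ ($T{\left(h,Y \right)} = \left(-4 + h\right) \left(h + 0\right) = \left(-4 + h\right) h = h \left(-4 + h\right)$)
$x{\left(H{\left(1 \right)} \right)} 16 + T{\left(-12,10 \right)} = \left(16 + 1\right) 16 - 12 \left(-4 - 12\right) = 17 \cdot 16 - -192 = 272 + 192 = 464$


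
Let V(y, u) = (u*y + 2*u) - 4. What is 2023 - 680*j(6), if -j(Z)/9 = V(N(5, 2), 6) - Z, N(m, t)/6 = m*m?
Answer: 5522263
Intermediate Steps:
N(m, t) = 6*m**2 (N(m, t) = 6*(m*m) = 6*m**2)
V(y, u) = -4 + 2*u + u*y (V(y, u) = (2*u + u*y) - 4 = -4 + 2*u + u*y)
j(Z) = -8172 + 9*Z (j(Z) = -9*((-4 + 2*6 + 6*(6*5**2)) - Z) = -9*((-4 + 12 + 6*(6*25)) - Z) = -9*((-4 + 12 + 6*150) - Z) = -9*((-4 + 12 + 900) - Z) = -9*(908 - Z) = -8172 + 9*Z)
2023 - 680*j(6) = 2023 - 680*(-8172 + 9*6) = 2023 - 680*(-8172 + 54) = 2023 - 680*(-8118) = 2023 - 1*(-5520240) = 2023 + 5520240 = 5522263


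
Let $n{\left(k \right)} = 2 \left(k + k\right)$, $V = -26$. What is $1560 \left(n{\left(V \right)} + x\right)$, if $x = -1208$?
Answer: $-2046720$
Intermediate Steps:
$n{\left(k \right)} = 4 k$ ($n{\left(k \right)} = 2 \cdot 2 k = 4 k$)
$1560 \left(n{\left(V \right)} + x\right) = 1560 \left(4 \left(-26\right) - 1208\right) = 1560 \left(-104 - 1208\right) = 1560 \left(-1312\right) = -2046720$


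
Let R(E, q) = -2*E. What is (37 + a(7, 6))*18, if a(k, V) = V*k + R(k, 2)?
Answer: 1170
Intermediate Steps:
a(k, V) = -2*k + V*k (a(k, V) = V*k - 2*k = -2*k + V*k)
(37 + a(7, 6))*18 = (37 + 7*(-2 + 6))*18 = (37 + 7*4)*18 = (37 + 28)*18 = 65*18 = 1170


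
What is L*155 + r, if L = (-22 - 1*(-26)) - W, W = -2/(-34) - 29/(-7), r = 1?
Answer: -3601/119 ≈ -30.260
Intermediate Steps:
W = 500/119 (W = -2*(-1/34) - 29*(-⅐) = 1/17 + 29/7 = 500/119 ≈ 4.2017)
L = -24/119 (L = (-22 - 1*(-26)) - 1*500/119 = (-22 + 26) - 500/119 = 4 - 500/119 = -24/119 ≈ -0.20168)
L*155 + r = -24/119*155 + 1 = -3720/119 + 1 = -3601/119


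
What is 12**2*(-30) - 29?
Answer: -4349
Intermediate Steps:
12**2*(-30) - 29 = 144*(-30) - 29 = -4320 - 29 = -4349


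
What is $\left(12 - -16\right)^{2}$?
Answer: $784$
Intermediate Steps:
$\left(12 - -16\right)^{2} = \left(12 + \left(\left(-5 + 15\right) + 6\right)\right)^{2} = \left(12 + \left(10 + 6\right)\right)^{2} = \left(12 + 16\right)^{2} = 28^{2} = 784$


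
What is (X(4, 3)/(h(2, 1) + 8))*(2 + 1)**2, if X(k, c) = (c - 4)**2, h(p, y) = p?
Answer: 9/10 ≈ 0.90000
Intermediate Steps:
X(k, c) = (-4 + c)**2
(X(4, 3)/(h(2, 1) + 8))*(2 + 1)**2 = ((-4 + 3)**2/(2 + 8))*(2 + 1)**2 = ((-1)**2/10)*3**2 = ((1/10)*1)*9 = (1/10)*9 = 9/10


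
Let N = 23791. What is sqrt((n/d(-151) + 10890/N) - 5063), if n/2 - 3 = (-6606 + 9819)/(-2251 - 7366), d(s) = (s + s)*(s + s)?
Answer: I*sqrt(6042646348821507429577694)/34548505097 ≈ 71.151*I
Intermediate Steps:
d(s) = 4*s**2 (d(s) = (2*s)*(2*s) = 4*s**2)
n = 51276/9617 (n = 6 + 2*((-6606 + 9819)/(-2251 - 7366)) = 6 + 2*(3213/(-9617)) = 6 + 2*(3213*(-1/9617)) = 6 + 2*(-3213/9617) = 6 - 6426/9617 = 51276/9617 ≈ 5.3318)
sqrt((n/d(-151) + 10890/N) - 5063) = sqrt((51276/(9617*((4*(-151)**2))) + 10890/23791) - 5063) = sqrt((51276/(9617*((4*22801))) + 10890*(1/23791)) - 5063) = sqrt(((51276/9617)/91204 + 10890/23791) - 5063) = sqrt(((51276/9617)*(1/91204) + 10890/23791) - 5063) = sqrt((12819/219277217 + 10890/23791) - 5063) = sqrt(2388233869959/5216824269647 - 5063) = sqrt(-26410393043352802/5216824269647) = I*sqrt(6042646348821507429577694)/34548505097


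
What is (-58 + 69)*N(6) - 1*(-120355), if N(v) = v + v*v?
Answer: 120817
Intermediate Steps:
N(v) = v + v²
(-58 + 69)*N(6) - 1*(-120355) = (-58 + 69)*(6*(1 + 6)) - 1*(-120355) = 11*(6*7) + 120355 = 11*42 + 120355 = 462 + 120355 = 120817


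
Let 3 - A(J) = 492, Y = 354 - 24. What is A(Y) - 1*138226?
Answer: -138715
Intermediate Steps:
Y = 330
A(J) = -489 (A(J) = 3 - 1*492 = 3 - 492 = -489)
A(Y) - 1*138226 = -489 - 1*138226 = -489 - 138226 = -138715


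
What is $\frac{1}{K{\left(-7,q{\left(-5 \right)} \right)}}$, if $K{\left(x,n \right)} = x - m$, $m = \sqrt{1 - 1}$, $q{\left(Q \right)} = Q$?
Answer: $- \frac{1}{7} \approx -0.14286$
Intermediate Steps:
$m = 0$ ($m = \sqrt{0} = 0$)
$K{\left(x,n \right)} = x$ ($K{\left(x,n \right)} = x - 0 = x + 0 = x$)
$\frac{1}{K{\left(-7,q{\left(-5 \right)} \right)}} = \frac{1}{-7} = - \frac{1}{7}$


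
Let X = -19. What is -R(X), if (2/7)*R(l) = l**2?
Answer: -2527/2 ≈ -1263.5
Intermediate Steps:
R(l) = 7*l**2/2
-R(X) = -7*(-19)**2/2 = -7*361/2 = -1*2527/2 = -2527/2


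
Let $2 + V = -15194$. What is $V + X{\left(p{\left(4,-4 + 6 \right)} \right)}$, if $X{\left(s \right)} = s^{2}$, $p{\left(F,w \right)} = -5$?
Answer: $-15171$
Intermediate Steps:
$V = -15196$ ($V = -2 - 15194 = -15196$)
$V + X{\left(p{\left(4,-4 + 6 \right)} \right)} = -15196 + \left(-5\right)^{2} = -15196 + 25 = -15171$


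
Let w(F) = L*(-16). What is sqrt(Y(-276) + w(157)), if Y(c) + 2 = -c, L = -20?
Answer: 3*sqrt(66) ≈ 24.372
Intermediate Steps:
w(F) = 320 (w(F) = -20*(-16) = 320)
Y(c) = -2 - c
sqrt(Y(-276) + w(157)) = sqrt((-2 - 1*(-276)) + 320) = sqrt((-2 + 276) + 320) = sqrt(274 + 320) = sqrt(594) = 3*sqrt(66)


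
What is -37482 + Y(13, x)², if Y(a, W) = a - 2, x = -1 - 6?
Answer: -37361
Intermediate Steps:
x = -7
Y(a, W) = -2 + a
-37482 + Y(13, x)² = -37482 + (-2 + 13)² = -37482 + 11² = -37482 + 121 = -37361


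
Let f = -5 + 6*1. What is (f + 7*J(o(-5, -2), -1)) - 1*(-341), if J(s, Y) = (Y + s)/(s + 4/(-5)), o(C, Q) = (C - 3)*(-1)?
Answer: 12557/36 ≈ 348.81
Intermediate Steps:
f = 1 (f = -5 + 6 = 1)
o(C, Q) = 3 - C (o(C, Q) = (-3 + C)*(-1) = 3 - C)
J(s, Y) = (Y + s)/(-⅘ + s) (J(s, Y) = (Y + s)/(s + 4*(-⅕)) = (Y + s)/(s - ⅘) = (Y + s)/(-⅘ + s))
(f + 7*J(o(-5, -2), -1)) - 1*(-341) = (1 + 7*(5*(-1 + (3 - 1*(-5)))/(-4 + 5*(3 - 1*(-5))))) - 1*(-341) = (1 + 7*(5*(-1 + (3 + 5))/(-4 + 5*(3 + 5)))) + 341 = (1 + 7*(5*(-1 + 8)/(-4 + 5*8))) + 341 = (1 + 7*(5*7/(-4 + 40))) + 341 = (1 + 7*(5*7/36)) + 341 = (1 + 7*(5*(1/36)*7)) + 341 = (1 + 7*(35/36)) + 341 = (1 + 245/36) + 341 = 281/36 + 341 = 12557/36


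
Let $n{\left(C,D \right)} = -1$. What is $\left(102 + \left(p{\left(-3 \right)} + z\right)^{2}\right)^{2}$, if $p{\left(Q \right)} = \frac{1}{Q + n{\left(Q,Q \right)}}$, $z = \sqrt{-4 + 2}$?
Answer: $\frac{2563073}{256} - \frac{1601 i \sqrt{2}}{16} \approx 10012.0 - 141.51 i$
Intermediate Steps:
$z = i \sqrt{2}$ ($z = \sqrt{-2} = i \sqrt{2} \approx 1.4142 i$)
$p{\left(Q \right)} = \frac{1}{-1 + Q}$ ($p{\left(Q \right)} = \frac{1}{Q - 1} = \frac{1}{-1 + Q}$)
$\left(102 + \left(p{\left(-3 \right)} + z\right)^{2}\right)^{2} = \left(102 + \left(\frac{1}{-1 - 3} + i \sqrt{2}\right)^{2}\right)^{2} = \left(102 + \left(\frac{1}{-4} + i \sqrt{2}\right)^{2}\right)^{2} = \left(102 + \left(- \frac{1}{4} + i \sqrt{2}\right)^{2}\right)^{2}$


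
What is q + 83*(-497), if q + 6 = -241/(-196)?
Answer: -8086131/196 ≈ -41256.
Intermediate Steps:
q = -935/196 (q = -6 - 241/(-196) = -6 - 241*(-1/196) = -6 + 241/196 = -935/196 ≈ -4.7704)
q + 83*(-497) = -935/196 + 83*(-497) = -935/196 - 41251 = -8086131/196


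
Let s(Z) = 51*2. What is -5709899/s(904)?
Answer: -5709899/102 ≈ -55979.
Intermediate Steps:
s(Z) = 102
-5709899/s(904) = -5709899/102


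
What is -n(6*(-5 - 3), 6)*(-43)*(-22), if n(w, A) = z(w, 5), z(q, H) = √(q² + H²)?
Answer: -946*√2329 ≈ -45654.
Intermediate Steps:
z(q, H) = √(H² + q²)
n(w, A) = √(25 + w²) (n(w, A) = √(5² + w²) = √(25 + w²))
-n(6*(-5 - 3), 6)*(-43)*(-22) = -√(25 + (6*(-5 - 3))²)*(-43)*(-22) = -√(25 + (6*(-8))²)*(-43)*(-22) = -√(25 + (-48)²)*(-43)*(-22) = -√(25 + 2304)*(-43)*(-22) = -√2329*(-43)*(-22) = -(-43*√2329)*(-22) = -946*√2329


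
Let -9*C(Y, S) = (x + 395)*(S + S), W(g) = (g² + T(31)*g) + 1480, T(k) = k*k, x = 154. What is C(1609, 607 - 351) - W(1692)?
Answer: -4521588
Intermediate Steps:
T(k) = k²
W(g) = 1480 + g² + 961*g (W(g) = (g² + 31²*g) + 1480 = (g² + 961*g) + 1480 = 1480 + g² + 961*g)
C(Y, S) = -122*S (C(Y, S) = -(154 + 395)*(S + S)/9 = -61*2*S = -122*S)
C(1609, 607 - 351) - W(1692) = -122*(607 - 351) - (1480 + 1692² + 961*1692) = -122*256 - (1480 + 2862864 + 1626012) = -31232 - 1*4490356 = -31232 - 4490356 = -4521588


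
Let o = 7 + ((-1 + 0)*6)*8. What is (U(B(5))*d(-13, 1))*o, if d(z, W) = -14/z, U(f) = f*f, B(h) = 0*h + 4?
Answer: -9184/13 ≈ -706.46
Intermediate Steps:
B(h) = 4 (B(h) = 0 + 4 = 4)
U(f) = f²
o = -41 (o = 7 - 1*6*8 = 7 - 6*8 = 7 - 48 = -41)
(U(B(5))*d(-13, 1))*o = (4²*(-14/(-13)))*(-41) = (16*(-14*(-1/13)))*(-41) = (16*(14/13))*(-41) = (224/13)*(-41) = -9184/13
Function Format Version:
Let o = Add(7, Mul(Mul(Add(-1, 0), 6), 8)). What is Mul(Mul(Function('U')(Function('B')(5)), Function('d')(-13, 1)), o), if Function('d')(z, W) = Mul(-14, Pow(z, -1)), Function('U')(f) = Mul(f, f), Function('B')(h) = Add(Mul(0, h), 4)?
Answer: Rational(-9184, 13) ≈ -706.46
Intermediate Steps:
Function('B')(h) = 4 (Function('B')(h) = Add(0, 4) = 4)
Function('U')(f) = Pow(f, 2)
o = -41 (o = Add(7, Mul(Mul(-1, 6), 8)) = Add(7, Mul(-6, 8)) = Add(7, -48) = -41)
Mul(Mul(Function('U')(Function('B')(5)), Function('d')(-13, 1)), o) = Mul(Mul(Pow(4, 2), Mul(-14, Pow(-13, -1))), -41) = Mul(Mul(16, Mul(-14, Rational(-1, 13))), -41) = Mul(Mul(16, Rational(14, 13)), -41) = Mul(Rational(224, 13), -41) = Rational(-9184, 13)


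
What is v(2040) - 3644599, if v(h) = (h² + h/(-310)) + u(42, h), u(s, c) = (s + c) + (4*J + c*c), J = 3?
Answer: 145101341/31 ≈ 4.6807e+6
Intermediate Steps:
u(s, c) = 12 + c + s + c² (u(s, c) = (s + c) + (4*3 + c*c) = (c + s) + (12 + c²) = 12 + c + s + c²)
v(h) = 54 + 2*h² + 309*h/310 (v(h) = (h² + h/(-310)) + (12 + h + 42 + h²) = (h² - h/310) + (54 + h + h²) = 54 + 2*h² + 309*h/310)
v(2040) - 3644599 = (54 + 2*2040² + (309/310)*2040) - 3644599 = (54 + 2*4161600 + 63036/31) - 3644599 = (54 + 8323200 + 63036/31) - 3644599 = 258083910/31 - 3644599 = 145101341/31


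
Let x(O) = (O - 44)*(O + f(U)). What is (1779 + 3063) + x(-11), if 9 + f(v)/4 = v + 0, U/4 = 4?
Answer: 3907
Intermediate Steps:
U = 16 (U = 4*4 = 16)
f(v) = -36 + 4*v (f(v) = -36 + 4*(v + 0) = -36 + 4*v)
x(O) = (-44 + O)*(28 + O) (x(O) = (O - 44)*(O + (-36 + 4*16)) = (-44 + O)*(O + (-36 + 64)) = (-44 + O)*(O + 28) = (-44 + O)*(28 + O))
(1779 + 3063) + x(-11) = (1779 + 3063) + (-1232 + (-11)**2 - 16*(-11)) = 4842 + (-1232 + 121 + 176) = 4842 - 935 = 3907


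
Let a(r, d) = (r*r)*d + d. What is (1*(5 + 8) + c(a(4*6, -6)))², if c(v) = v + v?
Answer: 47761921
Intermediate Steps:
a(r, d) = d + d*r² (a(r, d) = r²*d + d = d*r² + d = d + d*r²)
c(v) = 2*v
(1*(5 + 8) + c(a(4*6, -6)))² = (1*(5 + 8) + 2*(-6*(1 + (4*6)²)))² = (1*13 + 2*(-6*(1 + 24²)))² = (13 + 2*(-6*(1 + 576)))² = (13 + 2*(-6*577))² = (13 + 2*(-3462))² = (13 - 6924)² = (-6911)² = 47761921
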